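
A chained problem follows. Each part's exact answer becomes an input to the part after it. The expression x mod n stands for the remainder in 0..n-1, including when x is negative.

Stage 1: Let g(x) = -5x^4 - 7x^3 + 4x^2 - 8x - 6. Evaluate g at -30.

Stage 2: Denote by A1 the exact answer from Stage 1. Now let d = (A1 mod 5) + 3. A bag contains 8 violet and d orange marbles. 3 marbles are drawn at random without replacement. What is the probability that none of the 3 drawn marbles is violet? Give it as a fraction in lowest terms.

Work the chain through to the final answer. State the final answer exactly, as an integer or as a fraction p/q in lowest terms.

Stage 1: -5*(-30)^4 - 7*(-30)^3 + 4*(-30)^2 - 8*(-30)^1 - 6 = (-4050000) + (189000) + (3600) + (240) + (-6) = -3857166; answer -3857166
Stage 2: A1 = -3857166; d = 7; total draws C(15,3) = 455; favorable C(7,3) = 35; P = 1/13; answer 1/13

1/13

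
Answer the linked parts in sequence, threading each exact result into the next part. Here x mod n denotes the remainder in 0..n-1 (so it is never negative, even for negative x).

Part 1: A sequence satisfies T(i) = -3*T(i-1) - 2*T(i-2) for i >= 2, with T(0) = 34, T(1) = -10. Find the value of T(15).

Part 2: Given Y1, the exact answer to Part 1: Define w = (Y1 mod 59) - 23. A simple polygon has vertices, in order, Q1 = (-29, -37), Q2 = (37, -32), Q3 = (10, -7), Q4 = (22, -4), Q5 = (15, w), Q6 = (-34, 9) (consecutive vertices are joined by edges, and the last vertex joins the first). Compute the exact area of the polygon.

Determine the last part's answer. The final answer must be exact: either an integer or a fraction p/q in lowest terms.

Part 1: T(2) = -3*(-10) - 2*(34) = -38; iterating: T(2)=-38, T(3)=134, T(4)=-326, T(5)=710, T(6)=-1478, T(7)=3014, T(8)=-6086, T(9)=12230, T(10)=-24518, T(11)=49094, T(12)=-98246, T(13)=196550, T(14)=-393158, T(15)=786374; answer 786374
Part 2: Y1 = 786374; w = -1; cross terms: (-29*-32 - 37*-37)=2297, (37*-7 - 10*-32)=61, (10*-4 - 22*-7)=114, (22*-1 - 15*-4)=38, (15*9 - -34*-1)=101, (-34*-37 - -29*9)=1519; twice the area = |4130| = 4130; area = 2065; answer 2065

2065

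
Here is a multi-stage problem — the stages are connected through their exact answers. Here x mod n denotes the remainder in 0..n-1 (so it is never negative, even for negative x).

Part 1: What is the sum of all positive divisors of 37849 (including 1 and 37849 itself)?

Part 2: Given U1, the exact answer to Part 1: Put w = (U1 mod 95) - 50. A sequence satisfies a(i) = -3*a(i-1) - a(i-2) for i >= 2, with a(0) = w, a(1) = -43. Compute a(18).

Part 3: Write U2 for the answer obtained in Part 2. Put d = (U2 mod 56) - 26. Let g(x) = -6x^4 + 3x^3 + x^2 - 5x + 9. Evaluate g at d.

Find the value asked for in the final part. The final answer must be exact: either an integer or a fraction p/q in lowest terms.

Part 1: 37849 = 7 * 5407; sigma = (1 + 7) * (1 + 5407) = 8 * 5408 = 43264; answer 43264
Part 2: U1 = 43264; w = -11; a(2) = -3*(-43) - 1*(-11) = 140; iterating: a(2)=140, a(3)=-377, a(4)=991, a(5)=-2596, a(6)=6797, a(7)=-17795, a(8)=46588, a(9)=-121969, a(10)=319319, a(11)=-835988, a(12)=2188645, a(13)=-5729947, a(14)=15001196, a(15)=-39273641, a(16)=102819727, a(17)=-269185540, a(18)=704736893; answer 704736893
Part 3: U2 = 704736893; d = -5; -6*(-5)^4 + 3*(-5)^3 + 1*(-5)^2 - 5*(-5)^1 + 9 = (-3750) + (-375) + (25) + (25) + (9) = -4066; answer -4066

-4066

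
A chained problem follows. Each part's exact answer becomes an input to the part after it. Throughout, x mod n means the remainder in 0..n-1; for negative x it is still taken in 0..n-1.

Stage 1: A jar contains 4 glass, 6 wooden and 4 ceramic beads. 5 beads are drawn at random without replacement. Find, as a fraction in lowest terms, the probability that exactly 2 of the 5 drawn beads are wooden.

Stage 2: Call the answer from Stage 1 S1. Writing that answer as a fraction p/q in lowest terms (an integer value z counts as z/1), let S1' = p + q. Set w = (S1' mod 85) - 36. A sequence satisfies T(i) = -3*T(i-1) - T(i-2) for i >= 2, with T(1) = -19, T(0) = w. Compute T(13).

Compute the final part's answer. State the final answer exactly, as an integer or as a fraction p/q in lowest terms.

Stage 1: total draws C(14,5) = 2002; favorable C(6,2)*C(8,3) = 840; P = 60/143; answer 60/143
Stage 2: S1 = 60/143; threaded value p + q = 203; w = -3; T(2) = -3*(-19) - 1*(-3) = 60; iterating: T(2)=60, T(3)=-161, T(4)=423, T(5)=-1108, T(6)=2901, T(7)=-7595, T(8)=19884, T(9)=-52057, T(10)=136287, T(11)=-356804, T(12)=934125, T(13)=-2445571; answer -2445571

-2445571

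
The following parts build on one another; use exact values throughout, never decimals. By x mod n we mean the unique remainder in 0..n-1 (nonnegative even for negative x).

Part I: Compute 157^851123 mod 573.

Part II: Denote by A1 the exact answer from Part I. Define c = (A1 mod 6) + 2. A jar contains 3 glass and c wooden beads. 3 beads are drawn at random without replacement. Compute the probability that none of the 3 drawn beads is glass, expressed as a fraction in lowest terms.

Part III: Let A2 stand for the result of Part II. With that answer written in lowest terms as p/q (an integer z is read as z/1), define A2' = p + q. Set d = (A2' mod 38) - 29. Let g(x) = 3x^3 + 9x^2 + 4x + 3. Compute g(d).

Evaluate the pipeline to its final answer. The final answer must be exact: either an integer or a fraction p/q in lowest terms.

Part I: squarings mod 573: 157^1=157, 157^2=10, 157^4=100, 157^8=259, 157^16=40, 157^32=454, 157^64=409, 157^128=538, 157^256=79, 157^512=511, 157^1024=406, 157^2048=385, 157^4096=391, 157^8192=463, 157^16384=67, 157^32768=478, 157^65536=430, 157^131072=394, 157^262144=526, 157^524288=490; 157^851123 = 157^1 * 157^2 * 157^16 * 157^32 * 157^128 * 157^1024 * 157^2048 * 157^4096 * 157^8192 * 157^16384 * 157^32768 * 157^262144 * 157^524288 = 364 (mod 573); answer 364
Part II: A1 = 364; c = 6; total draws C(9,3) = 84; favorable C(6,3) = 20; P = 5/21; answer 5/21
Part III: A2 = 5/21; threaded value p + q = 26; d = -3; 3*(-3)^3 + 9*(-3)^2 + 4*(-3)^1 + 3 = (-81) + (81) + (-12) + (3) = -9; answer -9

-9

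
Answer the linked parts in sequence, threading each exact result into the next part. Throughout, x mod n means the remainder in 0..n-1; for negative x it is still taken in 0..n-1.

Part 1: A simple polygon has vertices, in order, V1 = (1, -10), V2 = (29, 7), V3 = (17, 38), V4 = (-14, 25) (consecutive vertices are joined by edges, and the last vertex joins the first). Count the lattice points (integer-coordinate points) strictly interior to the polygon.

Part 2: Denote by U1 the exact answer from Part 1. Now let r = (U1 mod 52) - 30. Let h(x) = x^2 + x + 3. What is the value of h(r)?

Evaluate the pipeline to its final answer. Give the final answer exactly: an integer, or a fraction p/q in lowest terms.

Part 1: cross terms: (1*7 - 29*-10)=297, (29*38 - 17*7)=983, (17*25 - -14*38)=957, (-14*-10 - 1*25)=115; twice the area = |2352| = 2352; area = 1176; boundary points = 1 + 1 + 1 + 5 = 8; strictly interior points = area - boundary/2 + 1 = 1173; answer 1173
Part 2: U1 = 1173; r = -1; 1*(-1)^2 + 1*(-1)^1 + 3 = (1) + (-1) + (3) = 3; answer 3

3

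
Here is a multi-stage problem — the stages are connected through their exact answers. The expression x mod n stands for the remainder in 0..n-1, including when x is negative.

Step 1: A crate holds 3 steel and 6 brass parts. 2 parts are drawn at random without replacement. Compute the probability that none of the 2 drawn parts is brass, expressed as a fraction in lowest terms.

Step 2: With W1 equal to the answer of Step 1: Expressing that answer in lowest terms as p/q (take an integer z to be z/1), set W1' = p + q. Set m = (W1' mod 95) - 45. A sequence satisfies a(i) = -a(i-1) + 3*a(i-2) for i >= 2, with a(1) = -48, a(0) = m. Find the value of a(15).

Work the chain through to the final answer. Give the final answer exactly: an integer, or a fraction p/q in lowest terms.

-477024

Step 1: total draws C(9,2) = 36; favorable C(3,2) = 3; P = 1/12; answer 1/12
Step 2: W1 = 1/12; threaded value p + q = 13; m = -32; a(2) = -1*(-48) + 3*(-32) = -48; iterating: a(2)=-48, a(3)=-96, a(4)=-48, a(5)=-240, a(6)=96, a(7)=-816, a(8)=1104, a(9)=-3552, a(10)=6864, a(11)=-17520, a(12)=38112, a(13)=-90672, a(14)=205008, a(15)=-477024; answer -477024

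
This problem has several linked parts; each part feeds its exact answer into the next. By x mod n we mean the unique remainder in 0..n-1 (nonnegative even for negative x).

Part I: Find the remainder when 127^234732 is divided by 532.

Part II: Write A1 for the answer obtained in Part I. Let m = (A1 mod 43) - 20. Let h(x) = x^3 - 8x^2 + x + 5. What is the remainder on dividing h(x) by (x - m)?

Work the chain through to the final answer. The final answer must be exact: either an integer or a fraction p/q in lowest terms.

Part I: squarings mod 532: 127^1=127, 127^2=169, 127^4=365, 127^8=225, 127^16=85, 127^32=309, 127^64=253, 127^128=169, 127^256=365, 127^512=225, 127^1024=85, 127^2048=309, 127^4096=253, 127^8192=169, 127^16384=365, 127^32768=225, 127^65536=85, 127^131072=309; 127^234732 = 127^4 * 127^8 * 127^32 * 127^64 * 127^128 * 127^1024 * 127^4096 * 127^32768 * 127^65536 * 127^131072 = 197 (mod 532); answer 197
Part II: A1 = 197; m = 5; remainder = value at the root: 1*(5)^3 - 8*(5)^2 + 1*(5)^1 + 5 = (125) + (-200) + (5) + (5) = -65; answer -65

-65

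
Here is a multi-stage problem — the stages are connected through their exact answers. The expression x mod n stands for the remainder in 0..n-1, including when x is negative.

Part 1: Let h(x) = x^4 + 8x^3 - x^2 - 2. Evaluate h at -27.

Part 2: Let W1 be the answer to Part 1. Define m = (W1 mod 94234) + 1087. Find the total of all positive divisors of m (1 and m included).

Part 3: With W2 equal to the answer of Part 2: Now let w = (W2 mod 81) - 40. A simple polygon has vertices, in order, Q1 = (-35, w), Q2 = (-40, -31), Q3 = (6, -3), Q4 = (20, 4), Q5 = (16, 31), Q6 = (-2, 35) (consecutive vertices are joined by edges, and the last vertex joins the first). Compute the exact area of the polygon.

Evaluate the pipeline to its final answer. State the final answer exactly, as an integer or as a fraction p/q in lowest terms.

1578

Part 1: 1*(-27)^4 + 8*(-27)^3 - 1*(-27)^2 - 2 = (531441) + (-157464) + (-729) + (-2) = 373246; answer 373246
Part 2: W1 = 373246; m = 91631; 91631 is prime, so its only divisors are 1 and 91631; sigma = 1 + 91631 = 91632; answer 91632
Part 3: W2 = 91632; w = -19; cross terms: (-35*-31 - -40*-19)=325, (-40*-3 - 6*-31)=306, (6*4 - 20*-3)=84, (20*31 - 16*4)=556, (16*35 - -2*31)=622, (-2*-19 - -35*35)=1263; twice the area = |3156| = 3156; area = 1578; answer 1578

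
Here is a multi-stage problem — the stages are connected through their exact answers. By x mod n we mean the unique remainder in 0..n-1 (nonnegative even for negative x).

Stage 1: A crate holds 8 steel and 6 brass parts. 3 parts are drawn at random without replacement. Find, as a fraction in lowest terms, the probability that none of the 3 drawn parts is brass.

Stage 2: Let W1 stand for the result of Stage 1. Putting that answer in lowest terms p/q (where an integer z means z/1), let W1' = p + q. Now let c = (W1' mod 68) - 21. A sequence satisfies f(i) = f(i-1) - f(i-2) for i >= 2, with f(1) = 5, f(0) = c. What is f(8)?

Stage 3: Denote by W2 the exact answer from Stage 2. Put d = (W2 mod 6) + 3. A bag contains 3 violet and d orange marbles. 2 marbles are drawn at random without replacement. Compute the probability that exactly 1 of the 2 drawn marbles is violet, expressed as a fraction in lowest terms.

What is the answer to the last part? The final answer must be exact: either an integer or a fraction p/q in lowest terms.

Stage 1: total draws C(14,3) = 364; favorable C(8,3) = 56; P = 2/13; answer 2/13
Stage 2: W1 = 2/13; threaded value p + q = 15; c = -6; f(2) = 1*(5) - 1*(-6) = 11; iterating: f(2)=11, f(3)=6, f(4)=-5, f(5)=-11, f(6)=-6, f(7)=5, f(8)=11; answer 11
Stage 3: W2 = 11; d = 8; total draws C(11,2) = 55; favorable C(3,1)*C(8,1) = 24; P = 24/55; answer 24/55

24/55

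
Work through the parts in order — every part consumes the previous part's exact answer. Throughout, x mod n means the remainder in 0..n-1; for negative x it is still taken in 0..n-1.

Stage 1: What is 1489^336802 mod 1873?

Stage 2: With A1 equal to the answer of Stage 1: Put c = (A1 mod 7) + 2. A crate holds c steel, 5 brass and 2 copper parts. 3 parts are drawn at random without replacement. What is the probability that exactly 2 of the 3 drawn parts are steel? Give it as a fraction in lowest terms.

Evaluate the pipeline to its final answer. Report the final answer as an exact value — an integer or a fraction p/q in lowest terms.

Stage 1: squarings mod 1873: 1489^1=1489, 1489^2=1362, 1489^4=774, 1489^8=1589, 1489^16=117, 1489^32=578, 1489^64=690, 1489^128=358, 1489^256=800, 1489^512=1307, 1489^1024=73, 1489^2048=1583, 1489^4096=1688, 1489^8192=511, 1489^16384=774, 1489^32768=1589, 1489^65536=117, 1489^131072=578, 1489^262144=690; 1489^336802 = 1489^2 * 1489^32 * 1489^128 * 1489^256 * 1489^512 * 1489^8192 * 1489^65536 * 1489^262144 = 1246 (mod 1873); answer 1246
Stage 2: A1 = 1246; c = 2; total draws C(9,3) = 84; favorable C(2,2)*C(7,1) = 7; P = 1/12; answer 1/12

1/12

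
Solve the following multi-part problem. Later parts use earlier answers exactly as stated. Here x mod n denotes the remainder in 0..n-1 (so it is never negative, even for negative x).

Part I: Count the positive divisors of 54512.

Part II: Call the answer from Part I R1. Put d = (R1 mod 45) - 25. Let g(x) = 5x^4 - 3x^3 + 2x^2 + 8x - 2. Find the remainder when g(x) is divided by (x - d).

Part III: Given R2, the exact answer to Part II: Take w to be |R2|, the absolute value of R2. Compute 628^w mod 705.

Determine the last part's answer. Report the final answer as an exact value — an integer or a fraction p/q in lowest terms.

544

Part I: 54512 = 2^4 * 3407; number of divisors = (4+1) * (1+1) = 10; answer 10
Part II: R1 = 10; d = -15; remainder = value at the root: 5*(-15)^4 - 3*(-15)^3 + 2*(-15)^2 + 8*(-15)^1 - 2 = (253125) + (10125) + (450) + (-120) + (-2) = 263578; answer 263578
Part III: R2 = 263578; w = 263578; squarings mod 705: 628^1=628, 628^2=289, 628^4=331, 628^8=286, 628^16=16, 628^32=256, 628^64=676, 628^128=136, 628^256=166, 628^512=61, 628^1024=196, 628^2048=346, 628^4096=571, 628^8192=331, 628^16384=286, 628^32768=16, 628^65536=256, 628^131072=676, 628^262144=136; 628^263578 = 628^2 * 628^8 * 628^16 * 628^128 * 628^256 * 628^1024 * 628^262144 = 544 (mod 705); answer 544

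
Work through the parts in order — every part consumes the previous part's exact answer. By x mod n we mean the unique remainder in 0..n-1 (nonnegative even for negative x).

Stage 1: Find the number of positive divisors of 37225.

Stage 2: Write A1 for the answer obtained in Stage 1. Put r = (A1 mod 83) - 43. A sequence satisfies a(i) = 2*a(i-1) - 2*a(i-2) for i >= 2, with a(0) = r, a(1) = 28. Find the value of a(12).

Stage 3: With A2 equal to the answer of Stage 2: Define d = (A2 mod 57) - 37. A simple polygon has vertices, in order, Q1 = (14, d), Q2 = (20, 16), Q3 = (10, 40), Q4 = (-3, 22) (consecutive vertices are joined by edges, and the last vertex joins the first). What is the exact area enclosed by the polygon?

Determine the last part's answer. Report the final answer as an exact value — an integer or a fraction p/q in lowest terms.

517

Stage 1: 37225 = 5^2 * 1489; number of divisors = (2+1) * (1+1) = 6; answer 6
Stage 2: A1 = 6; r = -37; a(2) = 2*(28) - 2*(-37) = 130; iterating: a(2)=130, a(3)=204, a(4)=148, a(5)=-112, a(6)=-520, a(7)=-816, a(8)=-592, a(9)=448, a(10)=2080, a(11)=3264, a(12)=2368; answer 2368
Stage 3: A2 = 2368; d = -6; cross terms: (14*16 - 20*-6)=344, (20*40 - 10*16)=640, (10*22 - -3*40)=340, (-3*-6 - 14*22)=-290; twice the area = |1034| = 1034; area = 517; answer 517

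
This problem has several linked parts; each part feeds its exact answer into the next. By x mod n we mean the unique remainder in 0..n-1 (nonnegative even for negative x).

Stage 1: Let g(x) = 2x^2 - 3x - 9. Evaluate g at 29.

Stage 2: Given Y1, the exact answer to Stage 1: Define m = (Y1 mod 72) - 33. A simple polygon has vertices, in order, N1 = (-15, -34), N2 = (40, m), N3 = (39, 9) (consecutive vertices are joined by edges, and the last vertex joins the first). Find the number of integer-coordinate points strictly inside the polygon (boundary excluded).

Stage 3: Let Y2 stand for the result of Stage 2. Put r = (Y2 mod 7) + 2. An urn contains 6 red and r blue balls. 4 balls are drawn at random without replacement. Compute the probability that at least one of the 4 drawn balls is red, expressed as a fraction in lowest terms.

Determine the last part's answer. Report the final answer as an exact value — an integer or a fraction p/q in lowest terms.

Stage 1: 2*(29)^2 - 3*(29)^1 - 9 = (1682) + (-87) + (-9) = 1586; answer 1586
Stage 2: Y1 = 1586; m = -31; cross terms: (-15*-31 - 40*-34)=1825, (40*9 - 39*-31)=1569, (39*-34 - -15*9)=-1191; twice the area = |2203| = 2203; area = 2203/2; boundary points = 1 + 1 + 1 = 3; strictly interior points = area - boundary/2 + 1 = 1101; answer 1101
Stage 3: Y2 = 1101; r = 4; total draws C(10,4) = 210; complement C(4,4) = 1; favorable 210 - 1 = 209; P = 209/210; answer 209/210

209/210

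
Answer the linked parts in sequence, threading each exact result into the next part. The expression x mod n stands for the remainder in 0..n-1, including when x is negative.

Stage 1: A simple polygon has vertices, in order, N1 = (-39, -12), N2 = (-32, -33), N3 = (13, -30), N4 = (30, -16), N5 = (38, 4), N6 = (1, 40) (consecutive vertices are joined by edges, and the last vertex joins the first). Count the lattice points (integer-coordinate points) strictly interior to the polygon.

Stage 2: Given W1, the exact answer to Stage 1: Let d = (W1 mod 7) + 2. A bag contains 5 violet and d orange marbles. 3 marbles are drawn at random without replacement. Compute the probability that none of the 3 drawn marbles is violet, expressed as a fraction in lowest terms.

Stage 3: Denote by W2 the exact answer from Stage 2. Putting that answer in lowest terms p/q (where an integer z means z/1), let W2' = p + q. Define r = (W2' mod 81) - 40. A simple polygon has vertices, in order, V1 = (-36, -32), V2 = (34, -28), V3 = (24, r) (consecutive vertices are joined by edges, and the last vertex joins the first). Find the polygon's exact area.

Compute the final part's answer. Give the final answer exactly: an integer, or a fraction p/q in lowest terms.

1385

Stage 1: cross terms: (-39*-33 - -32*-12)=903, (-32*-30 - 13*-33)=1389, (13*-16 - 30*-30)=692, (30*4 - 38*-16)=728, (38*40 - 1*4)=1516, (1*-12 - -39*40)=1548; twice the area = |6776| = 6776; area = 3388; boundary points = 7 + 3 + 1 + 4 + 1 + 4 = 20; strictly interior points = area - boundary/2 + 1 = 3379; answer 3379
Stage 2: W1 = 3379; d = 7; total draws C(12,3) = 220; favorable C(7,3) = 35; P = 7/44; answer 7/44
Stage 3: W2 = 7/44; threaded value p + q = 51; r = 11; cross terms: (-36*-28 - 34*-32)=2096, (34*11 - 24*-28)=1046, (24*-32 - -36*11)=-372; twice the area = |2770| = 2770; area = 1385; answer 1385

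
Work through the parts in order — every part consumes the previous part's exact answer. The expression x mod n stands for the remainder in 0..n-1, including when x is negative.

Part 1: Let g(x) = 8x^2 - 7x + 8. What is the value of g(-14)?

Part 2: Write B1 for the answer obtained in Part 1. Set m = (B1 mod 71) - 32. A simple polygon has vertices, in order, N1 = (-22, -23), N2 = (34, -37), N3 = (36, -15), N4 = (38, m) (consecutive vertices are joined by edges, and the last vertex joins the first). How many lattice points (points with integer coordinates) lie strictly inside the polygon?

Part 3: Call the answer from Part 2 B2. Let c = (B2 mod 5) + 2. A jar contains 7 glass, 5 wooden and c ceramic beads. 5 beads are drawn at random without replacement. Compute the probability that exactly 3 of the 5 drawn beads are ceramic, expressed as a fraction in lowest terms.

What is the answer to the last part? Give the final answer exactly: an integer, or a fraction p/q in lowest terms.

165/1547

Part 1: 8*(-14)^2 - 7*(-14)^1 + 8 = (1568) + (98) + (8) = 1674; answer 1674
Part 2: B1 = 1674; m = 9; cross terms: (-22*-37 - 34*-23)=1596, (34*-15 - 36*-37)=822, (36*9 - 38*-15)=894, (38*-23 - -22*9)=-676; twice the area = |2636| = 2636; area = 1318; boundary points = 14 + 2 + 2 + 4 = 22; strictly interior points = area - boundary/2 + 1 = 1308; answer 1308
Part 3: B2 = 1308; c = 5; total draws C(17,5) = 6188; favorable C(5,3)*C(12,2) = 660; P = 165/1547; answer 165/1547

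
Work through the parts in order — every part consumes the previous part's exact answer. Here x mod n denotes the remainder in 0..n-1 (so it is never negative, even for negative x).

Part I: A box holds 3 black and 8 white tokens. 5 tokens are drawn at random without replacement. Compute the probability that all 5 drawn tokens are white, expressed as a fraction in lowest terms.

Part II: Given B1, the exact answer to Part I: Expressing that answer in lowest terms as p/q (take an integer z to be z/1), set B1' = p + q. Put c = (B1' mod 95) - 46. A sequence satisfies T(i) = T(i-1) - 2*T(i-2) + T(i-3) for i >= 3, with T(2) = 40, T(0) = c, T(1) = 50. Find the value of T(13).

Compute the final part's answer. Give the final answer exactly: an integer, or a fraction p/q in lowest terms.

Part I: total draws C(11,5) = 462; favorable C(8,5) = 56; P = 4/33; answer 4/33
Part II: B1 = 4/33; threaded value p + q = 37; c = -9; T(3) = 1*(40) - 2*(50) + 1*(-9) = -69; iterating: T(3)=-69, T(4)=-99, T(5)=79, T(6)=208, T(7)=-49, T(8)=-386, T(9)=-80, T(10)=643, T(11)=417, T(12)=-949, T(13)=-1140; answer -1140

-1140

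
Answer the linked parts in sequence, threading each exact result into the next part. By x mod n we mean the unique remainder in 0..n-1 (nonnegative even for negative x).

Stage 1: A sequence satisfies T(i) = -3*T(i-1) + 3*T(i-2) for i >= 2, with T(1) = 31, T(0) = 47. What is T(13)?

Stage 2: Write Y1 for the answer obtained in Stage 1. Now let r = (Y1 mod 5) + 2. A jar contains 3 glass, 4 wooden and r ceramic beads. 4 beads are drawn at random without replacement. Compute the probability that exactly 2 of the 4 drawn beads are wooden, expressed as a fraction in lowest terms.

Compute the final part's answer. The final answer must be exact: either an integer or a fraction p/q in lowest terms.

Stage 1: T(2) = -3*(31) + 3*(47) = 48; iterating: T(2)=48, T(3)=-51, T(4)=297, T(5)=-1044, T(6)=4023, T(7)=-15201, T(8)=57672, T(9)=-218619, T(10)=828873, T(11)=-3142476, T(12)=11914047, T(13)=-45169569; answer -45169569
Stage 2: Y1 = -45169569; r = 3; total draws C(10,4) = 210; favorable C(4,2)*C(6,2) = 90; P = 3/7; answer 3/7

3/7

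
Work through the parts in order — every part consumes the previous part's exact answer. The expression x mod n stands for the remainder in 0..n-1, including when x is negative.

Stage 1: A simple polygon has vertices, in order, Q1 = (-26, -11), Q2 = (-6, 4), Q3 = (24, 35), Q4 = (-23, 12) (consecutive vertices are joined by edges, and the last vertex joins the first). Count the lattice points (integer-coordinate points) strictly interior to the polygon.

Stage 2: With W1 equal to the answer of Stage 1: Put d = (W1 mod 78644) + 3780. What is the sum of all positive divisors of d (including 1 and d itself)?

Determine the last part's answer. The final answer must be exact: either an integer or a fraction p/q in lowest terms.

Stage 1: cross terms: (-26*4 - -6*-11)=-170, (-6*35 - 24*4)=-306, (24*12 - -23*35)=1093, (-23*-11 - -26*12)=565; twice the area = |1182| = 1182; area = 591; boundary points = 5 + 1 + 1 + 1 = 8; strictly interior points = area - boundary/2 + 1 = 588; answer 588
Stage 2: W1 = 588; d = 4368; 4368 = 2^4 * 3 * 7 * 13; sigma = (1 + 2 + 4 + 8 + 16) * (1 + 3) * (1 + 7) * (1 + 13) = 31 * 4 * 8 * 14 = 13888; answer 13888

13888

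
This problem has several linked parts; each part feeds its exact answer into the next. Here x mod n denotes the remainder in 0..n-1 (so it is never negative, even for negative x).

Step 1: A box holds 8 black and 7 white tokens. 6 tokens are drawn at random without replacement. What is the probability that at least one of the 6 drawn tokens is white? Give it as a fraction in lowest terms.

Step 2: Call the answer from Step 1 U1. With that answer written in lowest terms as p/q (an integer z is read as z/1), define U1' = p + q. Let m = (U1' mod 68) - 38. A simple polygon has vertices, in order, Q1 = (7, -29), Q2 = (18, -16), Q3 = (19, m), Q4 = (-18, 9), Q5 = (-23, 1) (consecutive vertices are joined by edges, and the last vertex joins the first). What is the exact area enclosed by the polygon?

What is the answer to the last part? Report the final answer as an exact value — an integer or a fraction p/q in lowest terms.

Step 1: total draws C(15,6) = 5005; complement C(8,6) = 28; favorable 5005 - 28 = 4977; P = 711/715; answer 711/715
Step 2: U1 = 711/715; threaded value p + q = 1426; m = 28; cross terms: (7*-16 - 18*-29)=410, (18*28 - 19*-16)=808, (19*9 - -18*28)=675, (-18*1 - -23*9)=189, (-23*-29 - 7*1)=660; twice the area = |2742| = 2742; area = 1371; answer 1371

1371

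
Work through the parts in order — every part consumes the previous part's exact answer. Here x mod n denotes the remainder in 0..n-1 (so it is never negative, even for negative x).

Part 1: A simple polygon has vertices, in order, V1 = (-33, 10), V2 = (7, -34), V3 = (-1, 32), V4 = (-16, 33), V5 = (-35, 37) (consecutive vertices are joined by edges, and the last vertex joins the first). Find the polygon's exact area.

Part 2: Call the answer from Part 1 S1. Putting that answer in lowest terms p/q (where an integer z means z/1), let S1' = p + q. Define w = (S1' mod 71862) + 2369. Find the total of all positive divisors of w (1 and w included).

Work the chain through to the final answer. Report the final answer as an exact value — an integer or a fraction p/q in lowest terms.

12012

Part 1: cross terms: (-33*-34 - 7*10)=1052, (7*32 - -1*-34)=190, (-1*33 - -16*32)=479, (-16*37 - -35*33)=563, (-35*10 - -33*37)=871; twice the area = |3155| = 3155; area = 3155/2; answer 3155/2
Part 2: S1 = 3155/2; threaded value p + q = 3157; w = 5526; 5526 = 2 * 3^2 * 307; sigma = (1 + 2) * (1 + 3 + 9) * (1 + 307) = 3 * 13 * 308 = 12012; answer 12012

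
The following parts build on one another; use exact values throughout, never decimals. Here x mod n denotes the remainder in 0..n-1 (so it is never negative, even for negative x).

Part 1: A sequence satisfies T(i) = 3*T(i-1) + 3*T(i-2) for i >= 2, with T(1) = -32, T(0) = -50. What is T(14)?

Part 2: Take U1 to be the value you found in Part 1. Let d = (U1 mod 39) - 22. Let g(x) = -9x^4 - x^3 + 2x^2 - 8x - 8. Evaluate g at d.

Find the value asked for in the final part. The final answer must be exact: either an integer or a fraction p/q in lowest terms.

Part 1: T(2) = 3*(-32) + 3*(-50) = -246; iterating: T(2)=-246, T(3)=-834, T(4)=-3240, T(5)=-12222, T(6)=-46386, T(7)=-175824, T(8)=-666630, T(9)=-2527362, T(10)=-9581976, T(11)=-36328014, T(12)=-137729970, T(13)=-522173952, T(14)=-1979711766; answer -1979711766
Part 2: U1 = -1979711766; d = 11; -9*(11)^4 - 1*(11)^3 + 2*(11)^2 - 8*(11)^1 - 8 = (-131769) + (-1331) + (242) + (-88) + (-8) = -132954; answer -132954

-132954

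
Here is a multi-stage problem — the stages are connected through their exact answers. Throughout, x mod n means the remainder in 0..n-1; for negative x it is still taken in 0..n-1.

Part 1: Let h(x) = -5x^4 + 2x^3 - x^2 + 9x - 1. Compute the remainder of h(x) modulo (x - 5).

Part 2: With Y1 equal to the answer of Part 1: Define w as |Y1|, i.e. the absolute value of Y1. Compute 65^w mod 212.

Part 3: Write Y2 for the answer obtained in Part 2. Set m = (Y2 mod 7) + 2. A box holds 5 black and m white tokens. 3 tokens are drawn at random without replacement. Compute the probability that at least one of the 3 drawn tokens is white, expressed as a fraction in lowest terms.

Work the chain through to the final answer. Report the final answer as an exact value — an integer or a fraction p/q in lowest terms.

5/7

Part 1: remainder = value at the root: -5*(5)^4 + 2*(5)^3 - 1*(5)^2 + 9*(5)^1 - 1 = (-3125) + (250) + (-25) + (45) + (-1) = -2856; answer -2856
Part 2: Y1 = -2856; w = 2856; squarings mod 212: 65^1=65, 65^2=197, 65^4=13, 65^8=169, 65^16=153, 65^32=89, 65^64=77, 65^128=205, 65^256=49, 65^512=69, 65^1024=97, 65^2048=81; 65^2856 = 65^8 * 65^32 * 65^256 * 65^512 * 65^2048 = 49 (mod 212); answer 49
Part 3: Y2 = 49; m = 2; total draws C(7,3) = 35; complement C(5,3) = 10; favorable 35 - 10 = 25; P = 5/7; answer 5/7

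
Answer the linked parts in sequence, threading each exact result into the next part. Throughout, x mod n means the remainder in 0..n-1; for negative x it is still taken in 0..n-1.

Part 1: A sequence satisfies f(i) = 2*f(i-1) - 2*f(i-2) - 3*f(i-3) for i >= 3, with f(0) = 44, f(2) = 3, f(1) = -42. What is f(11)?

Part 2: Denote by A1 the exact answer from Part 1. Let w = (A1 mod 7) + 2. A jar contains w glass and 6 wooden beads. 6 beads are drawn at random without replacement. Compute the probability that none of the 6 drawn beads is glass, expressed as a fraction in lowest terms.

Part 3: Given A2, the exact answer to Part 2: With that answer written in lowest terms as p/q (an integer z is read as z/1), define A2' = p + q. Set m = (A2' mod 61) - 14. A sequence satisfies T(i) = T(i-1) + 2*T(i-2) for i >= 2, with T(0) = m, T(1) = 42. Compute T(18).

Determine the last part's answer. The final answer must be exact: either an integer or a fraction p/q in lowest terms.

4980732

Part 1: f(3) = 2*(3) - 2*(-42) - 3*(44) = -42; iterating: f(3)=-42, f(4)=36, f(5)=147, f(6)=348, f(7)=294, f(8)=-549, f(9)=-2730, f(10)=-5244, f(11)=-3381; answer -3381
Part 2: A1 = -3381; w = 2; total draws C(8,6) = 28; favorable C(6,6) = 1; P = 1/28; answer 1/28
Part 3: A2 = 1/28; threaded value p + q = 29; m = 15; T(2) = 1*(42) + 2*(15) = 72; iterating: T(2)=72, T(3)=156, T(4)=300, T(5)=612, T(6)=1212, T(7)=2436, T(8)=4860, T(9)=9732, T(10)=19452, T(11)=38916, T(12)=77820, T(13)=155652, T(14)=311292, T(15)=622596, T(16)=1245180, T(17)=2490372, T(18)=4980732; answer 4980732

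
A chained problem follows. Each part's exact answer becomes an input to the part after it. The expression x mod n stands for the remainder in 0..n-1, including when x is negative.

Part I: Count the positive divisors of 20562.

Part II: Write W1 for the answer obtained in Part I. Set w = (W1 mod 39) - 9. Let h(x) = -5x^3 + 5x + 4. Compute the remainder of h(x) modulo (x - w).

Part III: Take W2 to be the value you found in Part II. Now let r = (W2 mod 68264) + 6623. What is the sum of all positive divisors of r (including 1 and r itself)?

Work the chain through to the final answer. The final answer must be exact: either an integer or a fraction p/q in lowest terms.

73800

Part I: 20562 = 2 * 3 * 23 * 149; number of divisors = (1+1) * (1+1) * (1+1) * (1+1) = 16; answer 16
Part II: W1 = 16; w = 7; remainder = value at the root: -5*(7)^3 + 5*(7)^1 + 4 = (-1715) + (35) + (4) = -1676; answer -1676
Part III: W2 = -1676; r = 73211; 73211 = 179 * 409; sigma = (1 + 179) * (1 + 409) = 180 * 410 = 73800; answer 73800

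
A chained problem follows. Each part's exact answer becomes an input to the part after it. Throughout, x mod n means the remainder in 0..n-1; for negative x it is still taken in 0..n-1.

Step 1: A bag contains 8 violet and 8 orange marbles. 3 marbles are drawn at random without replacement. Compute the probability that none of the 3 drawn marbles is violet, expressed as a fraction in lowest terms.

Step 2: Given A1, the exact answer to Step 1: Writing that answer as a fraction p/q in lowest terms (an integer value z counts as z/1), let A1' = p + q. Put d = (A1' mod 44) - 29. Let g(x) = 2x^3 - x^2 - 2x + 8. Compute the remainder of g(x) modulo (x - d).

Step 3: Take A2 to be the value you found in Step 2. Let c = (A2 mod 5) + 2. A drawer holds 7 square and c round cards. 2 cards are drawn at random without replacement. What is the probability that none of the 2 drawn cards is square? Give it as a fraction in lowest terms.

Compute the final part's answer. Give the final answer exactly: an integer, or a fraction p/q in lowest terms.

Step 1: total draws C(16,3) = 560; favorable C(8,3) = 56; P = 1/10; answer 1/10
Step 2: A1 = 1/10; threaded value p + q = 11; d = -18; remainder = value at the root: 2*(-18)^3 - 1*(-18)^2 - 2*(-18)^1 + 8 = (-11664) + (-324) + (36) + (8) = -11944; answer -11944
Step 3: A2 = -11944; c = 3; total draws C(10,2) = 45; favorable C(3,2) = 3; P = 1/15; answer 1/15

1/15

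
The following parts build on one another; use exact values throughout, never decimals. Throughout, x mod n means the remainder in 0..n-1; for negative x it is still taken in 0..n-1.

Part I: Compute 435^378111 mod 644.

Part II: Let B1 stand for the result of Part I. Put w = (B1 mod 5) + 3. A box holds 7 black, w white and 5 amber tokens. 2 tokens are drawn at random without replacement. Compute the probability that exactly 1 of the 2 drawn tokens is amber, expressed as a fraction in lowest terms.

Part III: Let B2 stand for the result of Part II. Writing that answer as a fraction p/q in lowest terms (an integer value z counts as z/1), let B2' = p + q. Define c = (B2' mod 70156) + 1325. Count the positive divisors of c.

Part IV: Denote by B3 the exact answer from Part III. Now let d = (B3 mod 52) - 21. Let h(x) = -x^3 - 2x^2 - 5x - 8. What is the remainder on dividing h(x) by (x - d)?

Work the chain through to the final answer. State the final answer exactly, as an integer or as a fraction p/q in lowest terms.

6224

Part I: squarings mod 644: 435^1=435, 435^2=533, 435^4=85, 435^8=141, 435^16=561, 435^32=449, 435^64=29, 435^128=197, 435^256=169, 435^512=225, 435^1024=393, 435^2048=533, 435^4096=85, 435^8192=141, 435^16384=561, 435^32768=449, 435^65536=29, 435^131072=197, 435^262144=169; 435^378111 = 435^1 * 435^2 * 435^4 * 435^8 * 435^16 * 435^32 * 435^64 * 435^128 * 435^1024 * 435^16384 * 435^32768 * 435^65536 * 435^262144 = 43 (mod 644); answer 43
Part II: B1 = 43; w = 6; total draws C(18,2) = 153; favorable C(5,1)*C(13,1) = 65; P = 65/153; answer 65/153
Part III: B2 = 65/153; threaded value p + q = 218; c = 1543; 1543 is prime, so its only divisors are 1 and 1543; count = 2; answer 2
Part IV: B3 = 2; d = -19; remainder = value at the root: -1*(-19)^3 - 2*(-19)^2 - 5*(-19)^1 - 8 = (6859) + (-722) + (95) + (-8) = 6224; answer 6224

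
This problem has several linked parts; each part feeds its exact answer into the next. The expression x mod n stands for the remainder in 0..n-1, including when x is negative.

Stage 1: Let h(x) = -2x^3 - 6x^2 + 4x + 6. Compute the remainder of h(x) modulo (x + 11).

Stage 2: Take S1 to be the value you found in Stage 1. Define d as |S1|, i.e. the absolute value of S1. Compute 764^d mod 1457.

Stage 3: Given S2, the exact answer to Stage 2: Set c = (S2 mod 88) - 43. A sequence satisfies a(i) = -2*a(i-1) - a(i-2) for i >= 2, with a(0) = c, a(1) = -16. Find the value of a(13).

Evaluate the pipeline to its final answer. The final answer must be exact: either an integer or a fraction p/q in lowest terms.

-208

Stage 1: remainder = value at the root: -2*(-11)^3 - 6*(-11)^2 + 4*(-11)^1 + 6 = (2662) + (-726) + (-44) + (6) = 1898; answer 1898
Stage 2: S1 = 1898; d = 1898; squarings mod 1457: 764^1=764, 764^2=896, 764^4=9, 764^8=81, 764^16=733, 764^32=1113, 764^64=319, 764^128=1228, 764^256=1446, 764^512=121, 764^1024=71; 764^1898 = 764^2 * 764^8 * 764^32 * 764^64 * 764^256 * 764^512 * 764^1024 = 1011 (mod 1457); answer 1011
Stage 3: S2 = 1011; c = 0; a(2) = -2*(-16) - 1*(0) = 32; iterating: a(2)=32, a(3)=-48, a(4)=64, a(5)=-80, a(6)=96, a(7)=-112, a(8)=128, a(9)=-144, a(10)=160, a(11)=-176, a(12)=192, a(13)=-208; answer -208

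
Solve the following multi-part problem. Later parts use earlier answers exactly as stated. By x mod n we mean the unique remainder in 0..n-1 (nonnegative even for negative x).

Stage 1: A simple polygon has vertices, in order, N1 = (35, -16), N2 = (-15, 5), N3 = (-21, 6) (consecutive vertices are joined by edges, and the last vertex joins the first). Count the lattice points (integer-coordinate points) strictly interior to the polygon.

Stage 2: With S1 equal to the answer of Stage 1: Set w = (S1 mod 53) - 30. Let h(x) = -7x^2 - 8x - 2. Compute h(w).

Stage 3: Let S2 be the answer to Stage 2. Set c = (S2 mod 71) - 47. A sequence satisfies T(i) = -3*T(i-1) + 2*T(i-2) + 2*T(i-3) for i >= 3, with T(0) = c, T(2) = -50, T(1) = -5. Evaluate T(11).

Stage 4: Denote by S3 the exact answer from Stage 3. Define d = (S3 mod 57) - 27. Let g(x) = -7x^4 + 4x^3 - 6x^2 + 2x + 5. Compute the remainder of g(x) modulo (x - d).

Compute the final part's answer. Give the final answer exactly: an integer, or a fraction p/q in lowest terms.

-2381227

Stage 1: cross terms: (35*5 - -15*-16)=-65, (-15*6 - -21*5)=15, (-21*-16 - 35*6)=126; twice the area = |76| = 76; area = 38; boundary points = 1 + 1 + 2 = 4; strictly interior points = area - boundary/2 + 1 = 37; answer 37
Stage 2: S1 = 37; w = 7; -7*(7)^2 - 8*(7)^1 - 2 = (-343) + (-56) + (-2) = -401; answer -401
Stage 3: S2 = -401; c = -22; T(3) = -3*(-50) + 2*(-5) + 2*(-22) = 96; iterating: T(3)=96, T(4)=-398, T(5)=1286, T(6)=-4462, T(7)=15162, T(8)=-51838, T(9)=176914, T(10)=-604094, T(11)=2062434; answer 2062434
Stage 4: S3 = 2062434; d = -24; remainder = value at the root: -7*(-24)^4 + 4*(-24)^3 - 6*(-24)^2 + 2*(-24)^1 + 5 = (-2322432) + (-55296) + (-3456) + (-48) + (5) = -2381227; answer -2381227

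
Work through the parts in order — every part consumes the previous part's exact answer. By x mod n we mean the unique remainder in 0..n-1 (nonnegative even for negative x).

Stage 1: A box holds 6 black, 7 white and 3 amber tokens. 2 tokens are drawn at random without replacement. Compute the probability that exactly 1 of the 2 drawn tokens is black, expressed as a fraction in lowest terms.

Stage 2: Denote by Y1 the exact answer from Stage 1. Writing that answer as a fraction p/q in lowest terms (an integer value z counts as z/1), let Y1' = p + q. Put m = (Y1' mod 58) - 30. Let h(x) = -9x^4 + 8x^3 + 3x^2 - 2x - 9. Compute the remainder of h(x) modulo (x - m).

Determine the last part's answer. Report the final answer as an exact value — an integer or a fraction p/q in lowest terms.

Stage 1: total draws C(16,2) = 120; favorable C(6,1)*C(10,1) = 60; P = 1/2; answer 1/2
Stage 2: Y1 = 1/2; threaded value p + q = 3; m = -27; remainder = value at the root: -9*(-27)^4 + 8*(-27)^3 + 3*(-27)^2 - 2*(-27)^1 - 9 = (-4782969) + (-157464) + (2187) + (54) + (-9) = -4938201; answer -4938201

-4938201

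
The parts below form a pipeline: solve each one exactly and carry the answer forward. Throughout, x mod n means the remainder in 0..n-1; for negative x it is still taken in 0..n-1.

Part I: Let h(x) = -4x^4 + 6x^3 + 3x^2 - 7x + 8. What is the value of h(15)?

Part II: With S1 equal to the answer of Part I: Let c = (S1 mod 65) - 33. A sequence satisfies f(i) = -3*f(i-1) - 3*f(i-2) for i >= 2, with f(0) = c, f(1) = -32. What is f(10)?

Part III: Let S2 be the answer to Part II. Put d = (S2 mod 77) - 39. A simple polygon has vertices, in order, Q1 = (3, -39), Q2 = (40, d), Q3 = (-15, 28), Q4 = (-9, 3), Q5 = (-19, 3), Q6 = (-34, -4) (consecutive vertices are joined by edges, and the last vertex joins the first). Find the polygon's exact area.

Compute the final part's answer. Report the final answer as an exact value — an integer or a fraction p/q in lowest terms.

4649/2

Part I: -4*(15)^4 + 6*(15)^3 + 3*(15)^2 - 7*(15)^1 + 8 = (-202500) + (20250) + (675) + (-105) + (8) = -181672; answer -181672
Part II: S1 = -181672; c = -30; f(2) = -3*(-32) - 3*(-30) = 186; iterating: f(2)=186, f(3)=-462, f(4)=828, f(5)=-1098, f(6)=810, f(7)=864, f(8)=-5022, f(9)=12474, f(10)=-22356; answer -22356
Part III: S2 = -22356; d = 12; cross terms: (3*12 - 40*-39)=1596, (40*28 - -15*12)=1300, (-15*3 - -9*28)=207, (-9*3 - -19*3)=30, (-19*-4 - -34*3)=178, (-34*-39 - 3*-4)=1338; twice the area = |4649| = 4649; area = 4649/2; answer 4649/2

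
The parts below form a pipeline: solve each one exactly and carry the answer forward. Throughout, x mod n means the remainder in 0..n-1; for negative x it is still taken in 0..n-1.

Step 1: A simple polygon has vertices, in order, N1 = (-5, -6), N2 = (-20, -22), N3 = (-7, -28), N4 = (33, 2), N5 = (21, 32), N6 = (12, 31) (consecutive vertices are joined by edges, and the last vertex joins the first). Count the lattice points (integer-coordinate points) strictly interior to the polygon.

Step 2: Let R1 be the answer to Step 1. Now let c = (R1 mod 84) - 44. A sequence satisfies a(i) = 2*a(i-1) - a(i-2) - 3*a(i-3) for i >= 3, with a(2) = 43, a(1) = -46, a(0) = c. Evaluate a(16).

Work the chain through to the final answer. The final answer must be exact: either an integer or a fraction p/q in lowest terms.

-191293

Step 1: cross terms: (-5*-22 - -20*-6)=-10, (-20*-28 - -7*-22)=406, (-7*2 - 33*-28)=910, (33*32 - 21*2)=1014, (21*31 - 12*32)=267, (12*-6 - -5*31)=83; twice the area = |2670| = 2670; area = 1335; boundary points = 1 + 1 + 10 + 6 + 1 + 1 = 20; strictly interior points = area - boundary/2 + 1 = 1326; answer 1326
Step 2: R1 = 1326; c = 22; a(3) = 2*(43) - 1*(-46) - 3*(22) = 66; iterating: a(3)=66, a(4)=227, a(5)=259, a(6)=93, a(7)=-754, a(8)=-2378, a(9)=-4281, a(10)=-3922, a(11)=3571, a(12)=23907, a(13)=56009, a(14)=77398, a(15)=27066, a(16)=-191293; answer -191293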